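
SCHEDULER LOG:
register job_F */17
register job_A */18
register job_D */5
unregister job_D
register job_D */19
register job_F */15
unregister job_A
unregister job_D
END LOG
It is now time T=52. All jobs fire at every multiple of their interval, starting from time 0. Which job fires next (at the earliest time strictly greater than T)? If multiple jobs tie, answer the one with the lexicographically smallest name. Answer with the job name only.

Answer: job_F

Derivation:
Op 1: register job_F */17 -> active={job_F:*/17}
Op 2: register job_A */18 -> active={job_A:*/18, job_F:*/17}
Op 3: register job_D */5 -> active={job_A:*/18, job_D:*/5, job_F:*/17}
Op 4: unregister job_D -> active={job_A:*/18, job_F:*/17}
Op 5: register job_D */19 -> active={job_A:*/18, job_D:*/19, job_F:*/17}
Op 6: register job_F */15 -> active={job_A:*/18, job_D:*/19, job_F:*/15}
Op 7: unregister job_A -> active={job_D:*/19, job_F:*/15}
Op 8: unregister job_D -> active={job_F:*/15}
  job_F: interval 15, next fire after T=52 is 60
Earliest = 60, winner (lex tiebreak) = job_F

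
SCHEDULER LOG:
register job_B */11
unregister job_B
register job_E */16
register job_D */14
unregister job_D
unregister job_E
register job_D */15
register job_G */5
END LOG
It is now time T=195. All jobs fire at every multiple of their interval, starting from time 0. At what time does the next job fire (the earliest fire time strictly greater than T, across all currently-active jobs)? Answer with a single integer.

Op 1: register job_B */11 -> active={job_B:*/11}
Op 2: unregister job_B -> active={}
Op 3: register job_E */16 -> active={job_E:*/16}
Op 4: register job_D */14 -> active={job_D:*/14, job_E:*/16}
Op 5: unregister job_D -> active={job_E:*/16}
Op 6: unregister job_E -> active={}
Op 7: register job_D */15 -> active={job_D:*/15}
Op 8: register job_G */5 -> active={job_D:*/15, job_G:*/5}
  job_D: interval 15, next fire after T=195 is 210
  job_G: interval 5, next fire after T=195 is 200
Earliest fire time = 200 (job job_G)

Answer: 200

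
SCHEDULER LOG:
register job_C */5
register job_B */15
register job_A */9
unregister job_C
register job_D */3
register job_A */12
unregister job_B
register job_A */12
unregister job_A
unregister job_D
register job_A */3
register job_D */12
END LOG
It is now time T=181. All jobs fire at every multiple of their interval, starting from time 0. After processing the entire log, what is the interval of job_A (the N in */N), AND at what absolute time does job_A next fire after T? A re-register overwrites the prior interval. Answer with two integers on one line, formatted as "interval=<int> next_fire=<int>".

Op 1: register job_C */5 -> active={job_C:*/5}
Op 2: register job_B */15 -> active={job_B:*/15, job_C:*/5}
Op 3: register job_A */9 -> active={job_A:*/9, job_B:*/15, job_C:*/5}
Op 4: unregister job_C -> active={job_A:*/9, job_B:*/15}
Op 5: register job_D */3 -> active={job_A:*/9, job_B:*/15, job_D:*/3}
Op 6: register job_A */12 -> active={job_A:*/12, job_B:*/15, job_D:*/3}
Op 7: unregister job_B -> active={job_A:*/12, job_D:*/3}
Op 8: register job_A */12 -> active={job_A:*/12, job_D:*/3}
Op 9: unregister job_A -> active={job_D:*/3}
Op 10: unregister job_D -> active={}
Op 11: register job_A */3 -> active={job_A:*/3}
Op 12: register job_D */12 -> active={job_A:*/3, job_D:*/12}
Final interval of job_A = 3
Next fire of job_A after T=181: (181//3+1)*3 = 183

Answer: interval=3 next_fire=183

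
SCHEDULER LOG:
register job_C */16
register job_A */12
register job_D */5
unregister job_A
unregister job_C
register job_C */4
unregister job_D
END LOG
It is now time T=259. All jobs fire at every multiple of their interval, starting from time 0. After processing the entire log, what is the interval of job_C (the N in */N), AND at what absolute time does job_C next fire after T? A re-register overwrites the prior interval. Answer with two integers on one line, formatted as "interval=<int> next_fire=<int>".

Answer: interval=4 next_fire=260

Derivation:
Op 1: register job_C */16 -> active={job_C:*/16}
Op 2: register job_A */12 -> active={job_A:*/12, job_C:*/16}
Op 3: register job_D */5 -> active={job_A:*/12, job_C:*/16, job_D:*/5}
Op 4: unregister job_A -> active={job_C:*/16, job_D:*/5}
Op 5: unregister job_C -> active={job_D:*/5}
Op 6: register job_C */4 -> active={job_C:*/4, job_D:*/5}
Op 7: unregister job_D -> active={job_C:*/4}
Final interval of job_C = 4
Next fire of job_C after T=259: (259//4+1)*4 = 260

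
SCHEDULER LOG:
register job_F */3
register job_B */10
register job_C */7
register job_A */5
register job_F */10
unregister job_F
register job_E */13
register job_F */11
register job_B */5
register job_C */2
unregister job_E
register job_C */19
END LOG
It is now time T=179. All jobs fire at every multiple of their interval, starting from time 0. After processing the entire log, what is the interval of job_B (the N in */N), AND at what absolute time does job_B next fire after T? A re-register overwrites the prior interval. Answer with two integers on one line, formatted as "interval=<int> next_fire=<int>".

Op 1: register job_F */3 -> active={job_F:*/3}
Op 2: register job_B */10 -> active={job_B:*/10, job_F:*/3}
Op 3: register job_C */7 -> active={job_B:*/10, job_C:*/7, job_F:*/3}
Op 4: register job_A */5 -> active={job_A:*/5, job_B:*/10, job_C:*/7, job_F:*/3}
Op 5: register job_F */10 -> active={job_A:*/5, job_B:*/10, job_C:*/7, job_F:*/10}
Op 6: unregister job_F -> active={job_A:*/5, job_B:*/10, job_C:*/7}
Op 7: register job_E */13 -> active={job_A:*/5, job_B:*/10, job_C:*/7, job_E:*/13}
Op 8: register job_F */11 -> active={job_A:*/5, job_B:*/10, job_C:*/7, job_E:*/13, job_F:*/11}
Op 9: register job_B */5 -> active={job_A:*/5, job_B:*/5, job_C:*/7, job_E:*/13, job_F:*/11}
Op 10: register job_C */2 -> active={job_A:*/5, job_B:*/5, job_C:*/2, job_E:*/13, job_F:*/11}
Op 11: unregister job_E -> active={job_A:*/5, job_B:*/5, job_C:*/2, job_F:*/11}
Op 12: register job_C */19 -> active={job_A:*/5, job_B:*/5, job_C:*/19, job_F:*/11}
Final interval of job_B = 5
Next fire of job_B after T=179: (179//5+1)*5 = 180

Answer: interval=5 next_fire=180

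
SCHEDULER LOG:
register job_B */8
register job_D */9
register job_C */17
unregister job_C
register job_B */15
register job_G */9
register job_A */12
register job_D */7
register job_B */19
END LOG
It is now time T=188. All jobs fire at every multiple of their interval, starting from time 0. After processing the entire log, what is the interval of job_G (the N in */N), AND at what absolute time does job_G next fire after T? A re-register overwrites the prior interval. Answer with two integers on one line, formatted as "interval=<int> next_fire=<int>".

Answer: interval=9 next_fire=189

Derivation:
Op 1: register job_B */8 -> active={job_B:*/8}
Op 2: register job_D */9 -> active={job_B:*/8, job_D:*/9}
Op 3: register job_C */17 -> active={job_B:*/8, job_C:*/17, job_D:*/9}
Op 4: unregister job_C -> active={job_B:*/8, job_D:*/9}
Op 5: register job_B */15 -> active={job_B:*/15, job_D:*/9}
Op 6: register job_G */9 -> active={job_B:*/15, job_D:*/9, job_G:*/9}
Op 7: register job_A */12 -> active={job_A:*/12, job_B:*/15, job_D:*/9, job_G:*/9}
Op 8: register job_D */7 -> active={job_A:*/12, job_B:*/15, job_D:*/7, job_G:*/9}
Op 9: register job_B */19 -> active={job_A:*/12, job_B:*/19, job_D:*/7, job_G:*/9}
Final interval of job_G = 9
Next fire of job_G after T=188: (188//9+1)*9 = 189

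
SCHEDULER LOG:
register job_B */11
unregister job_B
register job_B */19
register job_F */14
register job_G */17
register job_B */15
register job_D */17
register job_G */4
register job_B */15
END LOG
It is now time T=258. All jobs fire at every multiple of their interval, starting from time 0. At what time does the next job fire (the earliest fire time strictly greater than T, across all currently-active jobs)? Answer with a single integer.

Answer: 260

Derivation:
Op 1: register job_B */11 -> active={job_B:*/11}
Op 2: unregister job_B -> active={}
Op 3: register job_B */19 -> active={job_B:*/19}
Op 4: register job_F */14 -> active={job_B:*/19, job_F:*/14}
Op 5: register job_G */17 -> active={job_B:*/19, job_F:*/14, job_G:*/17}
Op 6: register job_B */15 -> active={job_B:*/15, job_F:*/14, job_G:*/17}
Op 7: register job_D */17 -> active={job_B:*/15, job_D:*/17, job_F:*/14, job_G:*/17}
Op 8: register job_G */4 -> active={job_B:*/15, job_D:*/17, job_F:*/14, job_G:*/4}
Op 9: register job_B */15 -> active={job_B:*/15, job_D:*/17, job_F:*/14, job_G:*/4}
  job_B: interval 15, next fire after T=258 is 270
  job_D: interval 17, next fire after T=258 is 272
  job_F: interval 14, next fire after T=258 is 266
  job_G: interval 4, next fire after T=258 is 260
Earliest fire time = 260 (job job_G)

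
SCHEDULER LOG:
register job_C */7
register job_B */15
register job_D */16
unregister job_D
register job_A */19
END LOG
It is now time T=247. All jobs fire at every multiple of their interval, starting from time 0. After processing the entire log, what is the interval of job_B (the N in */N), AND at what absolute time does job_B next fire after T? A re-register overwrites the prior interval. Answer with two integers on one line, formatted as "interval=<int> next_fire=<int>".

Answer: interval=15 next_fire=255

Derivation:
Op 1: register job_C */7 -> active={job_C:*/7}
Op 2: register job_B */15 -> active={job_B:*/15, job_C:*/7}
Op 3: register job_D */16 -> active={job_B:*/15, job_C:*/7, job_D:*/16}
Op 4: unregister job_D -> active={job_B:*/15, job_C:*/7}
Op 5: register job_A */19 -> active={job_A:*/19, job_B:*/15, job_C:*/7}
Final interval of job_B = 15
Next fire of job_B after T=247: (247//15+1)*15 = 255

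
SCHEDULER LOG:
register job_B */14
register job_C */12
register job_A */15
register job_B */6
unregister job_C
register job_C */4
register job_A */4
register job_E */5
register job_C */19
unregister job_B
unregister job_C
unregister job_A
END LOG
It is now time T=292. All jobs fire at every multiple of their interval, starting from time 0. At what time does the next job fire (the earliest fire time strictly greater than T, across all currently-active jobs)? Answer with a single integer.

Op 1: register job_B */14 -> active={job_B:*/14}
Op 2: register job_C */12 -> active={job_B:*/14, job_C:*/12}
Op 3: register job_A */15 -> active={job_A:*/15, job_B:*/14, job_C:*/12}
Op 4: register job_B */6 -> active={job_A:*/15, job_B:*/6, job_C:*/12}
Op 5: unregister job_C -> active={job_A:*/15, job_B:*/6}
Op 6: register job_C */4 -> active={job_A:*/15, job_B:*/6, job_C:*/4}
Op 7: register job_A */4 -> active={job_A:*/4, job_B:*/6, job_C:*/4}
Op 8: register job_E */5 -> active={job_A:*/4, job_B:*/6, job_C:*/4, job_E:*/5}
Op 9: register job_C */19 -> active={job_A:*/4, job_B:*/6, job_C:*/19, job_E:*/5}
Op 10: unregister job_B -> active={job_A:*/4, job_C:*/19, job_E:*/5}
Op 11: unregister job_C -> active={job_A:*/4, job_E:*/5}
Op 12: unregister job_A -> active={job_E:*/5}
  job_E: interval 5, next fire after T=292 is 295
Earliest fire time = 295 (job job_E)

Answer: 295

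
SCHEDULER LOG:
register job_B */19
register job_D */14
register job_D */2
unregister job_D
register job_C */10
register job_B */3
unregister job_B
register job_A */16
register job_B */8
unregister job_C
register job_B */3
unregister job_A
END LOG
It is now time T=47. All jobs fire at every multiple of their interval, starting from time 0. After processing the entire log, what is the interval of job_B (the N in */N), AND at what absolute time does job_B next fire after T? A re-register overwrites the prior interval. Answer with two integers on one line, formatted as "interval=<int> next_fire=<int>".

Answer: interval=3 next_fire=48

Derivation:
Op 1: register job_B */19 -> active={job_B:*/19}
Op 2: register job_D */14 -> active={job_B:*/19, job_D:*/14}
Op 3: register job_D */2 -> active={job_B:*/19, job_D:*/2}
Op 4: unregister job_D -> active={job_B:*/19}
Op 5: register job_C */10 -> active={job_B:*/19, job_C:*/10}
Op 6: register job_B */3 -> active={job_B:*/3, job_C:*/10}
Op 7: unregister job_B -> active={job_C:*/10}
Op 8: register job_A */16 -> active={job_A:*/16, job_C:*/10}
Op 9: register job_B */8 -> active={job_A:*/16, job_B:*/8, job_C:*/10}
Op 10: unregister job_C -> active={job_A:*/16, job_B:*/8}
Op 11: register job_B */3 -> active={job_A:*/16, job_B:*/3}
Op 12: unregister job_A -> active={job_B:*/3}
Final interval of job_B = 3
Next fire of job_B after T=47: (47//3+1)*3 = 48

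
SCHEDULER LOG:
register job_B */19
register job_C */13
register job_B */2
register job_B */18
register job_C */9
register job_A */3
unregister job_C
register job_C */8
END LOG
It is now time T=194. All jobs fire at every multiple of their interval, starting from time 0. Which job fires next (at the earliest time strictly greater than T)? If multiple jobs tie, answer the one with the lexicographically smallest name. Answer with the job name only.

Op 1: register job_B */19 -> active={job_B:*/19}
Op 2: register job_C */13 -> active={job_B:*/19, job_C:*/13}
Op 3: register job_B */2 -> active={job_B:*/2, job_C:*/13}
Op 4: register job_B */18 -> active={job_B:*/18, job_C:*/13}
Op 5: register job_C */9 -> active={job_B:*/18, job_C:*/9}
Op 6: register job_A */3 -> active={job_A:*/3, job_B:*/18, job_C:*/9}
Op 7: unregister job_C -> active={job_A:*/3, job_B:*/18}
Op 8: register job_C */8 -> active={job_A:*/3, job_B:*/18, job_C:*/8}
  job_A: interval 3, next fire after T=194 is 195
  job_B: interval 18, next fire after T=194 is 198
  job_C: interval 8, next fire after T=194 is 200
Earliest = 195, winner (lex tiebreak) = job_A

Answer: job_A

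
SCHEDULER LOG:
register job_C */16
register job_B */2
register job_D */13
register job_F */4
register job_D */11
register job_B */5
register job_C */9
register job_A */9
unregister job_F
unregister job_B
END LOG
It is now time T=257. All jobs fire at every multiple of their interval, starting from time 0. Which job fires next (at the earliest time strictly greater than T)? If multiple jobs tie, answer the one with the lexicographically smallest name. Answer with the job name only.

Op 1: register job_C */16 -> active={job_C:*/16}
Op 2: register job_B */2 -> active={job_B:*/2, job_C:*/16}
Op 3: register job_D */13 -> active={job_B:*/2, job_C:*/16, job_D:*/13}
Op 4: register job_F */4 -> active={job_B:*/2, job_C:*/16, job_D:*/13, job_F:*/4}
Op 5: register job_D */11 -> active={job_B:*/2, job_C:*/16, job_D:*/11, job_F:*/4}
Op 6: register job_B */5 -> active={job_B:*/5, job_C:*/16, job_D:*/11, job_F:*/4}
Op 7: register job_C */9 -> active={job_B:*/5, job_C:*/9, job_D:*/11, job_F:*/4}
Op 8: register job_A */9 -> active={job_A:*/9, job_B:*/5, job_C:*/9, job_D:*/11, job_F:*/4}
Op 9: unregister job_F -> active={job_A:*/9, job_B:*/5, job_C:*/9, job_D:*/11}
Op 10: unregister job_B -> active={job_A:*/9, job_C:*/9, job_D:*/11}
  job_A: interval 9, next fire after T=257 is 261
  job_C: interval 9, next fire after T=257 is 261
  job_D: interval 11, next fire after T=257 is 264
Earliest = 261, winner (lex tiebreak) = job_A

Answer: job_A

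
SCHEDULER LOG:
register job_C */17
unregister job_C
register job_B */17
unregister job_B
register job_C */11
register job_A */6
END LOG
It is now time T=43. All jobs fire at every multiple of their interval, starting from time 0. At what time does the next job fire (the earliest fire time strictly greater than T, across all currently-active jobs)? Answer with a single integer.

Answer: 44

Derivation:
Op 1: register job_C */17 -> active={job_C:*/17}
Op 2: unregister job_C -> active={}
Op 3: register job_B */17 -> active={job_B:*/17}
Op 4: unregister job_B -> active={}
Op 5: register job_C */11 -> active={job_C:*/11}
Op 6: register job_A */6 -> active={job_A:*/6, job_C:*/11}
  job_A: interval 6, next fire after T=43 is 48
  job_C: interval 11, next fire after T=43 is 44
Earliest fire time = 44 (job job_C)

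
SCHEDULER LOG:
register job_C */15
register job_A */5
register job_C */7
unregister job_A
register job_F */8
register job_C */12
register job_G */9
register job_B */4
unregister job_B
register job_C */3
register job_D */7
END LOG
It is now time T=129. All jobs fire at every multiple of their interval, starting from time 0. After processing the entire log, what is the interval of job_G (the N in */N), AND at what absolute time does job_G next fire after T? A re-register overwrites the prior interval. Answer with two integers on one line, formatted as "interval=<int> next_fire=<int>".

Answer: interval=9 next_fire=135

Derivation:
Op 1: register job_C */15 -> active={job_C:*/15}
Op 2: register job_A */5 -> active={job_A:*/5, job_C:*/15}
Op 3: register job_C */7 -> active={job_A:*/5, job_C:*/7}
Op 4: unregister job_A -> active={job_C:*/7}
Op 5: register job_F */8 -> active={job_C:*/7, job_F:*/8}
Op 6: register job_C */12 -> active={job_C:*/12, job_F:*/8}
Op 7: register job_G */9 -> active={job_C:*/12, job_F:*/8, job_G:*/9}
Op 8: register job_B */4 -> active={job_B:*/4, job_C:*/12, job_F:*/8, job_G:*/9}
Op 9: unregister job_B -> active={job_C:*/12, job_F:*/8, job_G:*/9}
Op 10: register job_C */3 -> active={job_C:*/3, job_F:*/8, job_G:*/9}
Op 11: register job_D */7 -> active={job_C:*/3, job_D:*/7, job_F:*/8, job_G:*/9}
Final interval of job_G = 9
Next fire of job_G after T=129: (129//9+1)*9 = 135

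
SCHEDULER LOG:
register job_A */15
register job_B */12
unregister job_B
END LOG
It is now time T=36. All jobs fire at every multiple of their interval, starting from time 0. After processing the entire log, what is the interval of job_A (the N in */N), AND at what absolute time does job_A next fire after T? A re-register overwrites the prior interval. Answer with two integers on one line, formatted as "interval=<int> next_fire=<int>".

Answer: interval=15 next_fire=45

Derivation:
Op 1: register job_A */15 -> active={job_A:*/15}
Op 2: register job_B */12 -> active={job_A:*/15, job_B:*/12}
Op 3: unregister job_B -> active={job_A:*/15}
Final interval of job_A = 15
Next fire of job_A after T=36: (36//15+1)*15 = 45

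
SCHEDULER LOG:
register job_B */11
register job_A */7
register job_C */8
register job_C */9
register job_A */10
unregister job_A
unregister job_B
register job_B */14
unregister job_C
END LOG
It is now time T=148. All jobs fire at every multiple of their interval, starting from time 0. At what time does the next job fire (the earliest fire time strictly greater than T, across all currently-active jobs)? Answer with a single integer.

Answer: 154

Derivation:
Op 1: register job_B */11 -> active={job_B:*/11}
Op 2: register job_A */7 -> active={job_A:*/7, job_B:*/11}
Op 3: register job_C */8 -> active={job_A:*/7, job_B:*/11, job_C:*/8}
Op 4: register job_C */9 -> active={job_A:*/7, job_B:*/11, job_C:*/9}
Op 5: register job_A */10 -> active={job_A:*/10, job_B:*/11, job_C:*/9}
Op 6: unregister job_A -> active={job_B:*/11, job_C:*/9}
Op 7: unregister job_B -> active={job_C:*/9}
Op 8: register job_B */14 -> active={job_B:*/14, job_C:*/9}
Op 9: unregister job_C -> active={job_B:*/14}
  job_B: interval 14, next fire after T=148 is 154
Earliest fire time = 154 (job job_B)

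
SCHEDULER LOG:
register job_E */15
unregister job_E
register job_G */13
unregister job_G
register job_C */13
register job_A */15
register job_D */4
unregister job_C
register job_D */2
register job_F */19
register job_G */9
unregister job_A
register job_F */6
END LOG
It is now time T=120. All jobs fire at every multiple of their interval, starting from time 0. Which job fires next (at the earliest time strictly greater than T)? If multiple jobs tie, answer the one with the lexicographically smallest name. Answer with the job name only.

Answer: job_D

Derivation:
Op 1: register job_E */15 -> active={job_E:*/15}
Op 2: unregister job_E -> active={}
Op 3: register job_G */13 -> active={job_G:*/13}
Op 4: unregister job_G -> active={}
Op 5: register job_C */13 -> active={job_C:*/13}
Op 6: register job_A */15 -> active={job_A:*/15, job_C:*/13}
Op 7: register job_D */4 -> active={job_A:*/15, job_C:*/13, job_D:*/4}
Op 8: unregister job_C -> active={job_A:*/15, job_D:*/4}
Op 9: register job_D */2 -> active={job_A:*/15, job_D:*/2}
Op 10: register job_F */19 -> active={job_A:*/15, job_D:*/2, job_F:*/19}
Op 11: register job_G */9 -> active={job_A:*/15, job_D:*/2, job_F:*/19, job_G:*/9}
Op 12: unregister job_A -> active={job_D:*/2, job_F:*/19, job_G:*/9}
Op 13: register job_F */6 -> active={job_D:*/2, job_F:*/6, job_G:*/9}
  job_D: interval 2, next fire after T=120 is 122
  job_F: interval 6, next fire after T=120 is 126
  job_G: interval 9, next fire after T=120 is 126
Earliest = 122, winner (lex tiebreak) = job_D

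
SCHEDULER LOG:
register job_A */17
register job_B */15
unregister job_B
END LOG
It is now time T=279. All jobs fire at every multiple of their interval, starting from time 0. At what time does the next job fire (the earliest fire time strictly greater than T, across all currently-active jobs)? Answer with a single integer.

Op 1: register job_A */17 -> active={job_A:*/17}
Op 2: register job_B */15 -> active={job_A:*/17, job_B:*/15}
Op 3: unregister job_B -> active={job_A:*/17}
  job_A: interval 17, next fire after T=279 is 289
Earliest fire time = 289 (job job_A)

Answer: 289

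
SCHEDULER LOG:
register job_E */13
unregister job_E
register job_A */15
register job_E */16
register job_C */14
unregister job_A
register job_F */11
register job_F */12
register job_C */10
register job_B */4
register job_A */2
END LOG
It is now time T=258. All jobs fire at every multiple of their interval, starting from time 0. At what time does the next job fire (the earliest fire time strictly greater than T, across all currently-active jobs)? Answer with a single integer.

Op 1: register job_E */13 -> active={job_E:*/13}
Op 2: unregister job_E -> active={}
Op 3: register job_A */15 -> active={job_A:*/15}
Op 4: register job_E */16 -> active={job_A:*/15, job_E:*/16}
Op 5: register job_C */14 -> active={job_A:*/15, job_C:*/14, job_E:*/16}
Op 6: unregister job_A -> active={job_C:*/14, job_E:*/16}
Op 7: register job_F */11 -> active={job_C:*/14, job_E:*/16, job_F:*/11}
Op 8: register job_F */12 -> active={job_C:*/14, job_E:*/16, job_F:*/12}
Op 9: register job_C */10 -> active={job_C:*/10, job_E:*/16, job_F:*/12}
Op 10: register job_B */4 -> active={job_B:*/4, job_C:*/10, job_E:*/16, job_F:*/12}
Op 11: register job_A */2 -> active={job_A:*/2, job_B:*/4, job_C:*/10, job_E:*/16, job_F:*/12}
  job_A: interval 2, next fire after T=258 is 260
  job_B: interval 4, next fire after T=258 is 260
  job_C: interval 10, next fire after T=258 is 260
  job_E: interval 16, next fire after T=258 is 272
  job_F: interval 12, next fire after T=258 is 264
Earliest fire time = 260 (job job_A)

Answer: 260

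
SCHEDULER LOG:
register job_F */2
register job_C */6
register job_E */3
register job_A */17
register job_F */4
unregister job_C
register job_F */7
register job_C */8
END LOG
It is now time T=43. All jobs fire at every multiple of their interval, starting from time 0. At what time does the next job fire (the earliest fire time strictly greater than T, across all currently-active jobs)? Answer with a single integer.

Op 1: register job_F */2 -> active={job_F:*/2}
Op 2: register job_C */6 -> active={job_C:*/6, job_F:*/2}
Op 3: register job_E */3 -> active={job_C:*/6, job_E:*/3, job_F:*/2}
Op 4: register job_A */17 -> active={job_A:*/17, job_C:*/6, job_E:*/3, job_F:*/2}
Op 5: register job_F */4 -> active={job_A:*/17, job_C:*/6, job_E:*/3, job_F:*/4}
Op 6: unregister job_C -> active={job_A:*/17, job_E:*/3, job_F:*/4}
Op 7: register job_F */7 -> active={job_A:*/17, job_E:*/3, job_F:*/7}
Op 8: register job_C */8 -> active={job_A:*/17, job_C:*/8, job_E:*/3, job_F:*/7}
  job_A: interval 17, next fire after T=43 is 51
  job_C: interval 8, next fire after T=43 is 48
  job_E: interval 3, next fire after T=43 is 45
  job_F: interval 7, next fire after T=43 is 49
Earliest fire time = 45 (job job_E)

Answer: 45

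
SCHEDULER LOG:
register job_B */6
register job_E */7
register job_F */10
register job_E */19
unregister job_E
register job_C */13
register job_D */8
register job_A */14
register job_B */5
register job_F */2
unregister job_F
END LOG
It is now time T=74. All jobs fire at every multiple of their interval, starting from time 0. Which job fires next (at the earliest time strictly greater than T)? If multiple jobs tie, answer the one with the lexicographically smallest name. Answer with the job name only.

Answer: job_B

Derivation:
Op 1: register job_B */6 -> active={job_B:*/6}
Op 2: register job_E */7 -> active={job_B:*/6, job_E:*/7}
Op 3: register job_F */10 -> active={job_B:*/6, job_E:*/7, job_F:*/10}
Op 4: register job_E */19 -> active={job_B:*/6, job_E:*/19, job_F:*/10}
Op 5: unregister job_E -> active={job_B:*/6, job_F:*/10}
Op 6: register job_C */13 -> active={job_B:*/6, job_C:*/13, job_F:*/10}
Op 7: register job_D */8 -> active={job_B:*/6, job_C:*/13, job_D:*/8, job_F:*/10}
Op 8: register job_A */14 -> active={job_A:*/14, job_B:*/6, job_C:*/13, job_D:*/8, job_F:*/10}
Op 9: register job_B */5 -> active={job_A:*/14, job_B:*/5, job_C:*/13, job_D:*/8, job_F:*/10}
Op 10: register job_F */2 -> active={job_A:*/14, job_B:*/5, job_C:*/13, job_D:*/8, job_F:*/2}
Op 11: unregister job_F -> active={job_A:*/14, job_B:*/5, job_C:*/13, job_D:*/8}
  job_A: interval 14, next fire after T=74 is 84
  job_B: interval 5, next fire after T=74 is 75
  job_C: interval 13, next fire after T=74 is 78
  job_D: interval 8, next fire after T=74 is 80
Earliest = 75, winner (lex tiebreak) = job_B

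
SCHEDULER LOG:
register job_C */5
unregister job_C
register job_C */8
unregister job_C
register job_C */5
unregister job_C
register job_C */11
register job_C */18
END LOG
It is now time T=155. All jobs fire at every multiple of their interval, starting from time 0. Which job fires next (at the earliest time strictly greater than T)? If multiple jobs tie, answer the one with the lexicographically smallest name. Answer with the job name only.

Answer: job_C

Derivation:
Op 1: register job_C */5 -> active={job_C:*/5}
Op 2: unregister job_C -> active={}
Op 3: register job_C */8 -> active={job_C:*/8}
Op 4: unregister job_C -> active={}
Op 5: register job_C */5 -> active={job_C:*/5}
Op 6: unregister job_C -> active={}
Op 7: register job_C */11 -> active={job_C:*/11}
Op 8: register job_C */18 -> active={job_C:*/18}
  job_C: interval 18, next fire after T=155 is 162
Earliest = 162, winner (lex tiebreak) = job_C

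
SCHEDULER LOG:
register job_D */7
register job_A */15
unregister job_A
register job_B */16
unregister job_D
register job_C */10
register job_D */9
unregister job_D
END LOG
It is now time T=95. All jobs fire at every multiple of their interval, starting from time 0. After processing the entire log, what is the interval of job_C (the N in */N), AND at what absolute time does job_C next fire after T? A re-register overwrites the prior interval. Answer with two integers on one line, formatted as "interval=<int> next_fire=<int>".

Answer: interval=10 next_fire=100

Derivation:
Op 1: register job_D */7 -> active={job_D:*/7}
Op 2: register job_A */15 -> active={job_A:*/15, job_D:*/7}
Op 3: unregister job_A -> active={job_D:*/7}
Op 4: register job_B */16 -> active={job_B:*/16, job_D:*/7}
Op 5: unregister job_D -> active={job_B:*/16}
Op 6: register job_C */10 -> active={job_B:*/16, job_C:*/10}
Op 7: register job_D */9 -> active={job_B:*/16, job_C:*/10, job_D:*/9}
Op 8: unregister job_D -> active={job_B:*/16, job_C:*/10}
Final interval of job_C = 10
Next fire of job_C after T=95: (95//10+1)*10 = 100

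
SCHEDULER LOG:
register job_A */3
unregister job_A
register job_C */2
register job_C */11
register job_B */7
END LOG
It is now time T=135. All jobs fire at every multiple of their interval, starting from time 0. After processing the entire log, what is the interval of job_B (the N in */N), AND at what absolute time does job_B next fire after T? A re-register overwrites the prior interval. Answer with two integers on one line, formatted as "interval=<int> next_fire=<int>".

Answer: interval=7 next_fire=140

Derivation:
Op 1: register job_A */3 -> active={job_A:*/3}
Op 2: unregister job_A -> active={}
Op 3: register job_C */2 -> active={job_C:*/2}
Op 4: register job_C */11 -> active={job_C:*/11}
Op 5: register job_B */7 -> active={job_B:*/7, job_C:*/11}
Final interval of job_B = 7
Next fire of job_B after T=135: (135//7+1)*7 = 140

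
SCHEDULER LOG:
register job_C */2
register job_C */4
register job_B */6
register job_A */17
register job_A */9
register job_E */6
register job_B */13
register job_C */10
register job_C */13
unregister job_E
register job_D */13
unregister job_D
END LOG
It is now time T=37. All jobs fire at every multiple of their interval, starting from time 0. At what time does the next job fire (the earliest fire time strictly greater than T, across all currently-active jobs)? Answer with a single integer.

Answer: 39

Derivation:
Op 1: register job_C */2 -> active={job_C:*/2}
Op 2: register job_C */4 -> active={job_C:*/4}
Op 3: register job_B */6 -> active={job_B:*/6, job_C:*/4}
Op 4: register job_A */17 -> active={job_A:*/17, job_B:*/6, job_C:*/4}
Op 5: register job_A */9 -> active={job_A:*/9, job_B:*/6, job_C:*/4}
Op 6: register job_E */6 -> active={job_A:*/9, job_B:*/6, job_C:*/4, job_E:*/6}
Op 7: register job_B */13 -> active={job_A:*/9, job_B:*/13, job_C:*/4, job_E:*/6}
Op 8: register job_C */10 -> active={job_A:*/9, job_B:*/13, job_C:*/10, job_E:*/6}
Op 9: register job_C */13 -> active={job_A:*/9, job_B:*/13, job_C:*/13, job_E:*/6}
Op 10: unregister job_E -> active={job_A:*/9, job_B:*/13, job_C:*/13}
Op 11: register job_D */13 -> active={job_A:*/9, job_B:*/13, job_C:*/13, job_D:*/13}
Op 12: unregister job_D -> active={job_A:*/9, job_B:*/13, job_C:*/13}
  job_A: interval 9, next fire after T=37 is 45
  job_B: interval 13, next fire after T=37 is 39
  job_C: interval 13, next fire after T=37 is 39
Earliest fire time = 39 (job job_B)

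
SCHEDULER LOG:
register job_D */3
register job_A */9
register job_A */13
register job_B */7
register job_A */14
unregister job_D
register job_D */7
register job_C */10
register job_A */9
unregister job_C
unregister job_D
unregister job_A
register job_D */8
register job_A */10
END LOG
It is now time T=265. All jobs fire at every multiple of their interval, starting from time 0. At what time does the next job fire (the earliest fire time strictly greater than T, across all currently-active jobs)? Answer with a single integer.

Op 1: register job_D */3 -> active={job_D:*/3}
Op 2: register job_A */9 -> active={job_A:*/9, job_D:*/3}
Op 3: register job_A */13 -> active={job_A:*/13, job_D:*/3}
Op 4: register job_B */7 -> active={job_A:*/13, job_B:*/7, job_D:*/3}
Op 5: register job_A */14 -> active={job_A:*/14, job_B:*/7, job_D:*/3}
Op 6: unregister job_D -> active={job_A:*/14, job_B:*/7}
Op 7: register job_D */7 -> active={job_A:*/14, job_B:*/7, job_D:*/7}
Op 8: register job_C */10 -> active={job_A:*/14, job_B:*/7, job_C:*/10, job_D:*/7}
Op 9: register job_A */9 -> active={job_A:*/9, job_B:*/7, job_C:*/10, job_D:*/7}
Op 10: unregister job_C -> active={job_A:*/9, job_B:*/7, job_D:*/7}
Op 11: unregister job_D -> active={job_A:*/9, job_B:*/7}
Op 12: unregister job_A -> active={job_B:*/7}
Op 13: register job_D */8 -> active={job_B:*/7, job_D:*/8}
Op 14: register job_A */10 -> active={job_A:*/10, job_B:*/7, job_D:*/8}
  job_A: interval 10, next fire after T=265 is 270
  job_B: interval 7, next fire after T=265 is 266
  job_D: interval 8, next fire after T=265 is 272
Earliest fire time = 266 (job job_B)

Answer: 266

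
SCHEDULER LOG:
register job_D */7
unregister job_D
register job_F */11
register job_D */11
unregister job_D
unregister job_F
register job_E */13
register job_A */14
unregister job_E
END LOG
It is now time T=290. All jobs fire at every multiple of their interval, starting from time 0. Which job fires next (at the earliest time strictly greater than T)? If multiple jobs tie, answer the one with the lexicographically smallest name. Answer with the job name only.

Answer: job_A

Derivation:
Op 1: register job_D */7 -> active={job_D:*/7}
Op 2: unregister job_D -> active={}
Op 3: register job_F */11 -> active={job_F:*/11}
Op 4: register job_D */11 -> active={job_D:*/11, job_F:*/11}
Op 5: unregister job_D -> active={job_F:*/11}
Op 6: unregister job_F -> active={}
Op 7: register job_E */13 -> active={job_E:*/13}
Op 8: register job_A */14 -> active={job_A:*/14, job_E:*/13}
Op 9: unregister job_E -> active={job_A:*/14}
  job_A: interval 14, next fire after T=290 is 294
Earliest = 294, winner (lex tiebreak) = job_A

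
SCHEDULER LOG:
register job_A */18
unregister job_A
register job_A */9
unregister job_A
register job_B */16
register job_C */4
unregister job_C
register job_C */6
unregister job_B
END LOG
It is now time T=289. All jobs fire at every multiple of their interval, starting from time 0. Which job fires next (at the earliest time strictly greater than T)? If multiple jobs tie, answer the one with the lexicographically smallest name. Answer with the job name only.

Op 1: register job_A */18 -> active={job_A:*/18}
Op 2: unregister job_A -> active={}
Op 3: register job_A */9 -> active={job_A:*/9}
Op 4: unregister job_A -> active={}
Op 5: register job_B */16 -> active={job_B:*/16}
Op 6: register job_C */4 -> active={job_B:*/16, job_C:*/4}
Op 7: unregister job_C -> active={job_B:*/16}
Op 8: register job_C */6 -> active={job_B:*/16, job_C:*/6}
Op 9: unregister job_B -> active={job_C:*/6}
  job_C: interval 6, next fire after T=289 is 294
Earliest = 294, winner (lex tiebreak) = job_C

Answer: job_C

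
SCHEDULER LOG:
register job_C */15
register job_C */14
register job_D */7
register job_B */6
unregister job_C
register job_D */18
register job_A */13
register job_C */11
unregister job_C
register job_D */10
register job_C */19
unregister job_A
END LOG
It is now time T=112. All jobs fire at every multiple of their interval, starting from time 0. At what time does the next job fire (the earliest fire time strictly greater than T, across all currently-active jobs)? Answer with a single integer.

Op 1: register job_C */15 -> active={job_C:*/15}
Op 2: register job_C */14 -> active={job_C:*/14}
Op 3: register job_D */7 -> active={job_C:*/14, job_D:*/7}
Op 4: register job_B */6 -> active={job_B:*/6, job_C:*/14, job_D:*/7}
Op 5: unregister job_C -> active={job_B:*/6, job_D:*/7}
Op 6: register job_D */18 -> active={job_B:*/6, job_D:*/18}
Op 7: register job_A */13 -> active={job_A:*/13, job_B:*/6, job_D:*/18}
Op 8: register job_C */11 -> active={job_A:*/13, job_B:*/6, job_C:*/11, job_D:*/18}
Op 9: unregister job_C -> active={job_A:*/13, job_B:*/6, job_D:*/18}
Op 10: register job_D */10 -> active={job_A:*/13, job_B:*/6, job_D:*/10}
Op 11: register job_C */19 -> active={job_A:*/13, job_B:*/6, job_C:*/19, job_D:*/10}
Op 12: unregister job_A -> active={job_B:*/6, job_C:*/19, job_D:*/10}
  job_B: interval 6, next fire after T=112 is 114
  job_C: interval 19, next fire after T=112 is 114
  job_D: interval 10, next fire after T=112 is 120
Earliest fire time = 114 (job job_B)

Answer: 114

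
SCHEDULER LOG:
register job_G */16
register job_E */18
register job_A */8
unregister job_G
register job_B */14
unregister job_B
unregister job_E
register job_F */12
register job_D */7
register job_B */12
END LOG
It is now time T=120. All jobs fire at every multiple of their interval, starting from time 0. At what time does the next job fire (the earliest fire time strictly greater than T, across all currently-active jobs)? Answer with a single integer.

Op 1: register job_G */16 -> active={job_G:*/16}
Op 2: register job_E */18 -> active={job_E:*/18, job_G:*/16}
Op 3: register job_A */8 -> active={job_A:*/8, job_E:*/18, job_G:*/16}
Op 4: unregister job_G -> active={job_A:*/8, job_E:*/18}
Op 5: register job_B */14 -> active={job_A:*/8, job_B:*/14, job_E:*/18}
Op 6: unregister job_B -> active={job_A:*/8, job_E:*/18}
Op 7: unregister job_E -> active={job_A:*/8}
Op 8: register job_F */12 -> active={job_A:*/8, job_F:*/12}
Op 9: register job_D */7 -> active={job_A:*/8, job_D:*/7, job_F:*/12}
Op 10: register job_B */12 -> active={job_A:*/8, job_B:*/12, job_D:*/7, job_F:*/12}
  job_A: interval 8, next fire after T=120 is 128
  job_B: interval 12, next fire after T=120 is 132
  job_D: interval 7, next fire after T=120 is 126
  job_F: interval 12, next fire after T=120 is 132
Earliest fire time = 126 (job job_D)

Answer: 126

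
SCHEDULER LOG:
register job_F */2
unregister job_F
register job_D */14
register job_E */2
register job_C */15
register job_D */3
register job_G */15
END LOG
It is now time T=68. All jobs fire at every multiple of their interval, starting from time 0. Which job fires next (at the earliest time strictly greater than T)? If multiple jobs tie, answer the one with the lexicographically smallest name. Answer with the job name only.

Op 1: register job_F */2 -> active={job_F:*/2}
Op 2: unregister job_F -> active={}
Op 3: register job_D */14 -> active={job_D:*/14}
Op 4: register job_E */2 -> active={job_D:*/14, job_E:*/2}
Op 5: register job_C */15 -> active={job_C:*/15, job_D:*/14, job_E:*/2}
Op 6: register job_D */3 -> active={job_C:*/15, job_D:*/3, job_E:*/2}
Op 7: register job_G */15 -> active={job_C:*/15, job_D:*/3, job_E:*/2, job_G:*/15}
  job_C: interval 15, next fire after T=68 is 75
  job_D: interval 3, next fire after T=68 is 69
  job_E: interval 2, next fire after T=68 is 70
  job_G: interval 15, next fire after T=68 is 75
Earliest = 69, winner (lex tiebreak) = job_D

Answer: job_D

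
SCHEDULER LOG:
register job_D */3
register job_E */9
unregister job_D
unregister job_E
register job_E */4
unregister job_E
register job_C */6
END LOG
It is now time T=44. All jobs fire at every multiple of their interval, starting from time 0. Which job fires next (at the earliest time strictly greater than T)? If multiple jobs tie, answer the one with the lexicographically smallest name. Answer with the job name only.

Answer: job_C

Derivation:
Op 1: register job_D */3 -> active={job_D:*/3}
Op 2: register job_E */9 -> active={job_D:*/3, job_E:*/9}
Op 3: unregister job_D -> active={job_E:*/9}
Op 4: unregister job_E -> active={}
Op 5: register job_E */4 -> active={job_E:*/4}
Op 6: unregister job_E -> active={}
Op 7: register job_C */6 -> active={job_C:*/6}
  job_C: interval 6, next fire after T=44 is 48
Earliest = 48, winner (lex tiebreak) = job_C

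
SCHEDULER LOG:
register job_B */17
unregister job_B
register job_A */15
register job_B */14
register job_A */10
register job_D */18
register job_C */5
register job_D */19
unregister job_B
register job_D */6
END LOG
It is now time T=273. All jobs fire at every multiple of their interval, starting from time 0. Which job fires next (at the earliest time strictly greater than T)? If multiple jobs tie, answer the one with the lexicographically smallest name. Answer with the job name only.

Op 1: register job_B */17 -> active={job_B:*/17}
Op 2: unregister job_B -> active={}
Op 3: register job_A */15 -> active={job_A:*/15}
Op 4: register job_B */14 -> active={job_A:*/15, job_B:*/14}
Op 5: register job_A */10 -> active={job_A:*/10, job_B:*/14}
Op 6: register job_D */18 -> active={job_A:*/10, job_B:*/14, job_D:*/18}
Op 7: register job_C */5 -> active={job_A:*/10, job_B:*/14, job_C:*/5, job_D:*/18}
Op 8: register job_D */19 -> active={job_A:*/10, job_B:*/14, job_C:*/5, job_D:*/19}
Op 9: unregister job_B -> active={job_A:*/10, job_C:*/5, job_D:*/19}
Op 10: register job_D */6 -> active={job_A:*/10, job_C:*/5, job_D:*/6}
  job_A: interval 10, next fire after T=273 is 280
  job_C: interval 5, next fire after T=273 is 275
  job_D: interval 6, next fire after T=273 is 276
Earliest = 275, winner (lex tiebreak) = job_C

Answer: job_C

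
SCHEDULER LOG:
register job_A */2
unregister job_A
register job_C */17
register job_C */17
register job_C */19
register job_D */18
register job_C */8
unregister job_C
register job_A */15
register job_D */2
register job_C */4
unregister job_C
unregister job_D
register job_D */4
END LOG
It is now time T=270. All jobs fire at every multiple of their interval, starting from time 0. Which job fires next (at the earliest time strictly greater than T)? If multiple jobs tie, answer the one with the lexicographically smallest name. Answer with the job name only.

Op 1: register job_A */2 -> active={job_A:*/2}
Op 2: unregister job_A -> active={}
Op 3: register job_C */17 -> active={job_C:*/17}
Op 4: register job_C */17 -> active={job_C:*/17}
Op 5: register job_C */19 -> active={job_C:*/19}
Op 6: register job_D */18 -> active={job_C:*/19, job_D:*/18}
Op 7: register job_C */8 -> active={job_C:*/8, job_D:*/18}
Op 8: unregister job_C -> active={job_D:*/18}
Op 9: register job_A */15 -> active={job_A:*/15, job_D:*/18}
Op 10: register job_D */2 -> active={job_A:*/15, job_D:*/2}
Op 11: register job_C */4 -> active={job_A:*/15, job_C:*/4, job_D:*/2}
Op 12: unregister job_C -> active={job_A:*/15, job_D:*/2}
Op 13: unregister job_D -> active={job_A:*/15}
Op 14: register job_D */4 -> active={job_A:*/15, job_D:*/4}
  job_A: interval 15, next fire after T=270 is 285
  job_D: interval 4, next fire after T=270 is 272
Earliest = 272, winner (lex tiebreak) = job_D

Answer: job_D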